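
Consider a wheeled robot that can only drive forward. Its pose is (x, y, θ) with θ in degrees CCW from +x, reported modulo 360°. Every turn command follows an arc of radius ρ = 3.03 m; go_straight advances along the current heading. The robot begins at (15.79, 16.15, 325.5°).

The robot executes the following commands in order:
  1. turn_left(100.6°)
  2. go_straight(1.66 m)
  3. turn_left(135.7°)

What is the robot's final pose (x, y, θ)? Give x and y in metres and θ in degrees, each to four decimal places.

(17.0535, 22.9781, 201.8000°)

set_pose: (x, y, θ) = (15.7900, 16.1500, 325.5000°), ρ = 3.03
turn_left(100.6°): centre at ρ to the left, rotate +100.6° → (20.2764, 17.4195, 426.1000° ≡ 66.1000°)
go_straight(1.66): x += 1.66·cos θ, y += 1.66·sin θ → (20.9489, 18.9372, 66.1000°)
turn_left(135.7°): centre at ρ to the left, rotate +135.7° → (17.0535, 22.9781, 201.8000°)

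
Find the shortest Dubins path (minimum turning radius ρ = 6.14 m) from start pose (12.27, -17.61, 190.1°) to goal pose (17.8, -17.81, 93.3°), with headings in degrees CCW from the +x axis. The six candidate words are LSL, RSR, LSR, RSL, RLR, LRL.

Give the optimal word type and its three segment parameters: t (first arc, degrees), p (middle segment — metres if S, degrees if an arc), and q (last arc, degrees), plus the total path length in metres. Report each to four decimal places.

RLR: t = 0.0767°, p = 290.3067°, q = 27.0301°, L = 34.0150 m

Let ψ = atan2(Δy, Δx) = atan2(-0.20, 5.53) = -2.0713° be the start→goal bearing.
Normalize: d = |goal − start| / ρ = 5.533615/6.14 = 0.901240, α = (θ_start − ψ) mod 360° = 192.1713° = 3.354022 rad, β = (θ_goal − ψ) mod 360° = 95.3713° = 1.664543 rad.
Common terms: sin α = -0.210835, cos α = -0.977522, sin β = 0.995609, cos β = -0.093609, cos(α−β) = -0.118404, d² = 0.812234. Work in radians in the unit-radius frame; every candidate has L = ρ·(t + p + q).
LSL: p² = 2 + d² − 2cos(α−β) + 2d(sin α − sin β) = 0.874450; p = √p² = 0.935121; φ = atan2(cos β − cos α, d + sin α − sin β) = 1.903266 rad; t = (φ − α) mod 2π = 4.832430 rad, q = (β − φ) mod 2π = 6.044462 rad → L = 6.14·(4.832430 + 0.935121 + 6.044462) = 6.14·11.812012 = 72.525757 m
RSR: p² = 2 + d² − 2cos(α−β) + 2d(sin β − sin α) = 5.223634; p = √p² = 2.285527; φ = atan2(cos α − cos β, d − sin α + sin β) = -0.397098 rad; t = (α − φ) mod 2π = 3.751119 rad, q = (φ − β) mod 2π = 4.221545 rad → L = 6.14·(3.751119 + 2.285527 + 4.221545) = 6.14·10.258191 = 62.985293 m
LSR: p² = d² − 2 + 2cos(α−β) + 2d(sin α + sin β) = -0.010034 < 0 → infeasible
RSL: p² = d² − 2 + 2cos(α−β) − 2d(sin α + sin β) = -2.839114 < 0 → infeasible
RLR: c = (6 − d² + 2cos(α−β) + 2d(sin α − sin β))/8 = 0.347046; p = 2π − arccos c = 5.066808 rad; φ = atan2(cos α − cos β, d − sin α + sin β) = -0.397098 rad; t = (α − φ + p/2) mod 2π = 0.001338 rad, q = (α − β − t + p) mod 2π = 0.471764 rad → L = 6.14·(0.001338 + 5.066808 + 0.471764) = 6.14·5.539910 = 34.015047 m
LRL: c = (6 − d² + 2cos(α−β) − 2d(sin α − sin β))/8 = 0.890694; p = 2π − arccos c = 5.811258 rad; φ = atan2(cos β − cos α, d + sin α − sin β) = 1.903266 rad; t = (φ − α + p/2) mod 2π = 1.454874 rad, q = (β − α − t + p) mod 2π = 2.666905 rad → L = 6.14·(1.454874 + 5.811258 + 2.666905) = 6.14·9.933037 = 60.988846 m
Shortest: RLR with L = 34.015047 m ≈ 34.0150 m
Convert RLR to answer units (arcs ×180/π): t = 0.001338·180/π = 0.0767°, p = 5.066808·180/π = 290.3067°, q = 0.471764·180/π = 27.0301°, L = 34.0150 m.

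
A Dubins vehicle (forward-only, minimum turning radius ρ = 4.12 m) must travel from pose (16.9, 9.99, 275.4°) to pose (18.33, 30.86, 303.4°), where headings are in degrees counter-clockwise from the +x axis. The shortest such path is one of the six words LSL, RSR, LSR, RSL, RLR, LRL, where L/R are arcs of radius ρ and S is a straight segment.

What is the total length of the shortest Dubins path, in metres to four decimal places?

Let ψ = atan2(Δy, Δx) = atan2(20.87, 1.43) = 86.0803° be the start→goal bearing.
Normalize: d = |goal − start| / ρ = 20.918934/4.12 = 5.077411, α = (θ_start − ψ) mod 360° = 189.3197° = 3.304253 rad, β = (θ_goal − ψ) mod 360° = 217.3197° = 3.792945 rad.
Common terms: sin α = -0.161944, cos α = -0.986800, sin β = -0.606263, cos β = -0.795265, cos(α−β) = 0.882948, d² = 25.780104. Work in radians in the unit-radius frame; every candidate has L = ρ·(t + p + q).
LSL: p² = 2 + d² − 2cos(α−β) + 2d(sin α − sin β) = 30.526185; p = √p² = 5.525051; φ = atan2(cos β − cos α, d + sin α − sin β) = 0.034674 rad; t = (φ − α) mod 2π = 3.013606 rad, q = (β − φ) mod 2π = 3.758271 rad → L = 4.12·(3.013606 + 5.525051 + 3.758271) = 4.12·12.296928 = 50.663344 m
RSR: p² = 2 + d² − 2cos(α−β) + 2d(sin β − sin α) = 21.502233; p = √p² = 4.637050; φ = atan2(cos α − cos β, d − sin α + sin β) = -0.041317 rad; t = (α − φ) mod 2π = 3.345570 rad, q = (φ − β) mod 2π = 2.448923 rad → L = 4.12·(3.345570 + 4.637050 + 2.448923) = 4.12·10.431543 = 42.977958 m
LSR: p² = d² − 2 + 2cos(α−β) + 2d(sin α + sin β) = 17.745000; p = √p² = 4.212481; φ = atan2(−cos α − cos β, d + sin α + sin β) − atan2(−2, p) = 0.835400 rad; t = (φ − α) mod 2π = 3.814332 rad, q = (φ − β) mod 2π = 3.325640 rad → L = 4.12·(3.814332 + 4.212481 + 3.325640) = 4.12·11.352453 = 46.772107 m
RSL: p² = d² − 2 + 2cos(α−β) − 2d(sin α + sin β) = 33.346999; p = √p² = 5.774686; φ = atan2(cos α + cos β, d − sin α − sin β) − atan2(2, p) = -0.629315 rad; t = (α − φ) mod 2π = 3.933567 rad, q = (β − φ) mod 2π = 4.422260 rad → L = 4.12·(3.933567 + 5.774686 + 4.422260) = 4.12·14.130513 = 58.217714 m
RLR: c = (6 − d² + 2cos(α−β) + 2d(sin α − sin β))/8 = -1.687779, |c| > 1 → infeasible
LRL: c = (6 − d² + 2cos(α−β) − 2d(sin α − sin β))/8 = -2.815773, |c| > 1 → infeasible
Shortest: RSR with L = 42.977958 m ≈ 42.9780 m

42.9780 m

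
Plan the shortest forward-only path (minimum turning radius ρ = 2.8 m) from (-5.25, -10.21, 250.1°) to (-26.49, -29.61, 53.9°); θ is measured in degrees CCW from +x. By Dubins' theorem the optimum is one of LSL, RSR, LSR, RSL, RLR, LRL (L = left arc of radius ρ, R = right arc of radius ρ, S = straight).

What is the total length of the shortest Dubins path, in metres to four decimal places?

Let ψ = atan2(Δy, Δx) = atan2(-19.40, -21.24) = -137.5923° be the start→goal bearing.
Normalize: d = |goal − start| / ρ = 28.766258/2.8 = 10.273664, α = (θ_start − ψ) mod 360° = 27.6923° = 0.483322 rad, β = (θ_goal − ψ) mod 360° = 191.4923° = 3.342172 rad.
Common terms: sin α = 0.464724, cos α = 0.885456, sin β = -0.199237, cos β = -0.979951, cos(α−β) = -0.960294, d² = 105.548163. Work in radians in the unit-radius frame; every candidate has L = ρ·(t + p + q).
LSL: p² = 2 + d² − 2cos(α−β) + 2d(sin α − sin β) = 123.111359; p = √p² = 11.095556; φ = atan2(cos β − cos α, d + sin α − sin β) = -0.168924 rad; t = (φ − α) mod 2π = 5.630939 rad, q = (β − φ) mod 2π = 3.511096 rad → L = 2.8·(5.630939 + 11.095556 + 3.511096) = 2.8·20.237590 = 56.665253 m
RSR: p² = 2 + d² − 2cos(α−β) + 2d(sin β − sin α) = 95.826142; p = √p² = 9.789083; φ = atan2(cos α − cos β, d − sin α + sin β) = 0.191733 rad; t = (α − φ) mod 2π = 0.291590 rad, q = (φ − β) mod 2π = 3.132746 rad → L = 2.8·(0.291590 + 9.789083 + 3.132746) = 2.8·13.213419 = 36.997573 m
LSR: p² = d² − 2 + 2cos(α−β) + 2d(sin α + sin β) = 107.082619; p = √p² = 10.348073; φ = atan2(−cos α − cos β, d + sin α + sin β) − atan2(−2, p) = 0.199885 rad; t = (φ − α) mod 2π = 5.999748 rad, q = (φ − β) mod 2π = 3.140898 rad → L = 2.8·(5.999748 + 10.348073 + 3.140898) = 2.8·19.488719 = 54.568413 m
RSL: p² = d² − 2 + 2cos(α−β) − 2d(sin α + sin β) = 96.172533; p = √p² = 9.806760; φ = atan2(cos α + cos β, d − sin α − sin β) − atan2(2, p) = -0.210624 rad; t = (α − φ) mod 2π = 0.693946 rad, q = (β − φ) mod 2π = 3.552795 rad → L = 2.8·(0.693946 + 9.806760 + 3.552795) = 2.8·14.053501 = 39.349802 m
RLR: c = (6 − d² + 2cos(α−β) + 2d(sin α − sin β))/8 = -10.978268, |c| > 1 → infeasible
LRL: c = (6 − d² + 2cos(α−β) − 2d(sin α − sin β))/8 = -14.388920, |c| > 1 → infeasible
Shortest: RSR with L = 36.997573 m ≈ 36.9976 m

36.9976 m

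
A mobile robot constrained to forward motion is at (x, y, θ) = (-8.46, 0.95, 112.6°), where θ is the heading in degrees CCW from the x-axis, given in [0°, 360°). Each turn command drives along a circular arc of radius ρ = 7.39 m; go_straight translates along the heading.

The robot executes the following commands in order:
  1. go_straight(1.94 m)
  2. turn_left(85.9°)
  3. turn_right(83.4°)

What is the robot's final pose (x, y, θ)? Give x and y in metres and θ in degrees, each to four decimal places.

(-27.4100, 10.7825, 115.1000°)

set_pose: (x, y, θ) = (-8.4600, 0.9500, 112.6000°), ρ = 7.39
go_straight(1.94): x += 1.94·cos θ, y += 1.94·sin θ → (-9.2055, 2.7410, 112.6000°)
turn_left(85.9°): centre at ρ to the left, rotate +85.9° → (-18.3729, 6.9092, 198.5000°)
turn_right(83.4°): centre at ρ to the right, rotate −83.4° → (-27.4100, 10.7825, 115.1000°)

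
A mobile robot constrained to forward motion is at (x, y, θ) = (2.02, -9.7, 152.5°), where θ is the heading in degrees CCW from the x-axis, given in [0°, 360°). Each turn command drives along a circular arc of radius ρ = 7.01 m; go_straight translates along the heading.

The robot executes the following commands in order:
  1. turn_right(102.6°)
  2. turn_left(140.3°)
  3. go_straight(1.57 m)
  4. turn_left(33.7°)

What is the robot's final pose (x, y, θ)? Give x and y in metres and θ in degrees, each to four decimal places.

set_pose: (x, y, θ) = (2.0200, -9.7000, 152.5000°), ρ = 7.01
turn_right(102.6°): centre at ρ to the right, rotate −102.6° → (-0.1052, 1.0333, 49.9000°)
turn_left(140.3°): centre at ρ to the left, rotate +140.3° → (-6.7087, 12.4478, 190.2000°)
go_straight(1.57): x += 1.57·cos θ, y += 1.57·sin θ → (-8.2539, 12.1697, 190.2000°)
turn_left(33.7°): centre at ρ to the left, rotate +33.7° → (-11.8733, 10.3216, 223.9000°)

(-11.8733, 10.3216, 223.9000°)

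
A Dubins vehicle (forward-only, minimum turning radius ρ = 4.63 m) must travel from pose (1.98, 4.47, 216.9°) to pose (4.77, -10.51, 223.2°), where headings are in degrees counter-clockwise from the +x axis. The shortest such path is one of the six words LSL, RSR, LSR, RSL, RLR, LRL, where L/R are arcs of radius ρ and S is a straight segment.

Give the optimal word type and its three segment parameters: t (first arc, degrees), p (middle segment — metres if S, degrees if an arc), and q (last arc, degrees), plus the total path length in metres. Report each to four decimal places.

RLR: t = 61.2010°, p = 246.4269°, q = 178.9259°, L = 39.3178 m

Let ψ = atan2(Δy, Δx) = atan2(-14.98, 2.79) = -79.4496° be the start→goal bearing.
Normalize: d = |goal − start| / ρ = 15.237602/4.63 = 3.291059, α = (θ_start − ψ) mod 360° = 296.3496° = 5.172277 rad, β = (θ_goal − ψ) mod 360° = 302.6496° = 5.282233 rad.
Common terms: sin α = -0.896102, cos α = 0.443848, sin β = -0.841985, cos β = 0.539500, cos(α−β) = 0.993961, d² = 10.831067. Work in radians in the unit-radius frame; every candidate has L = ρ·(t + p + q).
LSL: p² = 2 + d² − 2cos(α−β) + 2d(sin α − sin β) = 10.486941; p = √p² = 3.238355; φ = atan2(cos β − cos α, d + sin α − sin β) = 0.029542 rad; t = (φ − α) mod 2π = 1.140450 rad, q = (β − φ) mod 2π = 5.252691 rad → L = 4.63·(1.140450 + 3.238355 + 5.252691) = 4.63·9.631496 = 44.593825 m
RSR: p² = 2 + d² − 2cos(α−β) + 2d(sin β − sin α) = 11.199349; p = √p² = 3.346543; φ = atan2(cos α − cos β, d − sin α + sin β) = -0.028586 rad; t = (α − φ) mod 2π = 5.200863 rad, q = (φ − β) mod 2π = 0.972366 rad → L = 4.63·(5.200863 + 3.346543 + 0.972366) = 4.63·9.519772 = 44.076546 m
LSR: p² = d² − 2 + 2cos(α−β) + 2d(sin α + sin β) = -0.621307 < 0 → infeasible
RSL: p² = d² − 2 + 2cos(α−β) − 2d(sin α + sin β) = 22.259285; p = √p² = 4.717975; φ = atan2(cos α + cos β, d − sin α − sin β) − atan2(2, p) = -0.207854 rad; t = (α − φ) mod 2π = 5.380131 rad, q = (β − φ) mod 2π = 5.490087 rad → L = 4.63·(5.380131 + 4.717975 + 5.490087) = 4.63·15.588192 = 72.173330 m
RLR: c = (6 − d² + 2cos(α−β) + 2d(sin α − sin β))/8 = -0.399919; p = 2π − arccos c = 4.300961 rad; φ = atan2(cos α − cos β, d − sin α + sin β) = -0.028586 rad; t = (α − φ + p/2) mod 2π = 1.068159 rad, q = (α − β − t + p) mod 2π = 3.122847 rad → L = 4.63·(1.068159 + 4.300961 + 3.122847) = 4.63·8.491966 = 39.317803 m
LRL: c = (6 − d² + 2cos(α−β) − 2d(sin α − sin β))/8 = -0.310868; p = 2π − arccos c = 4.396283 rad; φ = atan2(cos β − cos α, d + sin α − sin β) = 0.029542 rad; t = (φ − α + p/2) mod 2π = 3.338592 rad, q = (β − α − t + p) mod 2π = 1.167647 rad → L = 4.63·(3.338592 + 4.396283 + 1.167647) = 4.63·8.902522 = 41.218678 m
Shortest: RLR with L = 39.317803 m ≈ 39.3178 m
Convert RLR to answer units (arcs ×180/π): t = 1.068159·180/π = 61.2010°, p = 4.300961·180/π = 246.4269°, q = 3.122847·180/π = 178.9259°, L = 39.3178 m.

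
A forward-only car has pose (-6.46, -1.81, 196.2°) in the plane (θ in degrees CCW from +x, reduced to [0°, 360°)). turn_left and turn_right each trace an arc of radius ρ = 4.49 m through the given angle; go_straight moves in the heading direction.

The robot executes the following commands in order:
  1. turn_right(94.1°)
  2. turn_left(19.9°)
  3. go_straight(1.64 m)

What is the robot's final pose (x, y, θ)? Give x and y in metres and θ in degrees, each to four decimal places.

(-13.5545, 4.3895, 122.0000°)

set_pose: (x, y, θ) = (-6.4600, -1.8100, 196.2000°), ρ = 4.49
turn_right(94.1°): centre at ρ to the right, rotate −94.1° → (-12.1029, 1.5605, 102.1000°)
turn_left(19.9°): centre at ρ to the left, rotate +19.9° → (-12.6854, 2.9987, 122.0000°)
go_straight(1.64): x += 1.64·cos θ, y += 1.64·sin θ → (-13.5545, 4.3895, 122.0000°)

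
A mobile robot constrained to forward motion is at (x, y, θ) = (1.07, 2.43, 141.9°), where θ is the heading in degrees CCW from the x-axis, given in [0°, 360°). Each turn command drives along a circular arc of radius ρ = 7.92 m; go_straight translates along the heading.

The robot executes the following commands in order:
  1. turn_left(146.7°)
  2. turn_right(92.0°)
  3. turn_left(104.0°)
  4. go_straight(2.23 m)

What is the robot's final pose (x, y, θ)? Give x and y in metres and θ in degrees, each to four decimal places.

(-19.9862, -29.9857, 300.6000°)

set_pose: (x, y, θ) = (1.0700, 2.4300, 141.9000°), ρ = 7.92
turn_left(146.7°): centre at ρ to the left, rotate +146.7° → (-11.3232, -6.3287, 288.6000°)
turn_right(92.0°): centre at ρ to the right, rotate −92.0° → (-16.5669, -16.4448, 196.6000°)
turn_left(104.0°): centre at ρ to the left, rotate +104.0° → (-21.1213, -28.0663, 300.6000°)
go_straight(2.23): x += 2.23·cos θ, y += 2.23·sin θ → (-19.9862, -29.9857, 300.6000°)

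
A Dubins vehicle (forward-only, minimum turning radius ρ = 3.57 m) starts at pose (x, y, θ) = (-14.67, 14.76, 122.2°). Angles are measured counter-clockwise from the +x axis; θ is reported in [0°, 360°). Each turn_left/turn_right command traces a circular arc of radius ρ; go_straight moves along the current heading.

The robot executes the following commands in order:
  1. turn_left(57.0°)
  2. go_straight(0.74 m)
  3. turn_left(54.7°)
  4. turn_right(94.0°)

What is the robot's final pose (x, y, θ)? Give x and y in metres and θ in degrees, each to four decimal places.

set_pose: (x, y, θ) = (-14.6700, 14.7600, 122.2000°), ρ = 3.57
turn_left(57.0°): centre at ρ to the left, rotate +57.0° → (-17.6411, 16.4273, 179.2000°)
go_straight(0.74): x += 0.74·cos θ, y += 0.74·sin θ → (-18.3810, 16.4376, 179.2000°)
turn_left(54.7°): centre at ρ to the left, rotate +54.7° → (-21.3154, 14.9714, 233.9000°)
turn_right(94.0°): centre at ρ to the right, rotate −94.0° → (-26.4994, 14.3441, 139.9000°)

(-26.4994, 14.3441, 139.9000°)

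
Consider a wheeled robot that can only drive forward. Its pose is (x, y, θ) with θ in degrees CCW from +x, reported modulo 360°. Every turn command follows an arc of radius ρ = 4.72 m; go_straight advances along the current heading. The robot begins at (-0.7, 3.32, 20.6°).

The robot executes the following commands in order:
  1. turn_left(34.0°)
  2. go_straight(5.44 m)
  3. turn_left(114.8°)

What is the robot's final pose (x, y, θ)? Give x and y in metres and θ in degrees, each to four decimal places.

set_pose: (x, y, θ) = (-0.7000, 3.3200, 20.6000°), ρ = 4.72
turn_left(34.0°): centre at ρ to the left, rotate +34.0° → (1.4867, 5.0040, 54.6000°)
go_straight(5.44): x += 5.44·cos θ, y += 5.44·sin θ → (4.6380, 9.4383, 54.6000°)
turn_left(114.8°): centre at ρ to the left, rotate +114.8° → (1.6588, 16.8120, 169.4000°)

(1.6588, 16.8120, 169.4000°)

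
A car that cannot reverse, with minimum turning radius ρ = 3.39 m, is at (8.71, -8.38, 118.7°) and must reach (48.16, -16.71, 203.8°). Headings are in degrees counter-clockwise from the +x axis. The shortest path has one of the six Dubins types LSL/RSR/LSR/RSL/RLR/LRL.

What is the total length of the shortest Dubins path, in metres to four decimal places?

52.0366 m

Let ψ = atan2(Δy, Δx) = atan2(-8.33, 39.45) = -11.9231° be the start→goal bearing.
Normalize: d = |goal − start| / ρ = 40.319864/3.39 = 11.893765, α = (θ_start − ψ) mod 360° = 130.6231° = 2.279802 rad, β = (θ_goal − ψ) mod 360° = 215.7231° = 3.765078 rad.
Common terms: sin α = 0.759009, cos α = -0.651080, sin β = -0.583868, cos β = -0.811849, cos(α−β) = 0.085417, d² = 141.461648. Work in radians in the unit-radius frame; every candidate has L = ρ·(t + p + q).
LSL: p² = 2 + d² − 2cos(α−β) + 2d(sin α − sin β) = 175.234548; p = √p² = 13.237619; φ = atan2(cos β − cos α, d + sin α − sin β) = -0.012145 rad; t = (φ − α) mod 2π = 3.991238 rad, q = (β − φ) mod 2π = 3.777223 rad → L = 3.39·(3.991238 + 13.237619 + 3.777223) = 3.39·21.006079 = 71.210608 m
RSR: p² = 2 + d² − 2cos(α−β) + 2d(sin β − sin α) = 111.347079; p = √p² = 10.552113; φ = atan2(cos α − cos β, d − sin α + sin β) = 0.015236 rad; t = (α − φ) mod 2π = 2.264566 rad, q = (φ − β) mod 2π = 2.533344 rad → L = 3.39·(2.264566 + 10.552113 + 2.533344) = 3.39·15.350023 = 52.036577 m
LSR: p² = d² − 2 + 2cos(α−β) + 2d(sin α + sin β) = 143.798663; p = √p² = 11.991608; φ = atan2(−cos α − cos β, d + sin α + sin β) − atan2(−2, p) = 0.285888 rad; t = (φ − α) mod 2π = 4.289271 rad, q = (φ − β) mod 2π = 2.803996 rad → L = 3.39·(4.289271 + 11.991608 + 2.803996) = 3.39·19.084875 = 64.697727 m
RSL: p² = d² − 2 + 2cos(α−β) − 2d(sin α + sin β) = 135.466299; p = √p² = 11.638999; φ = atan2(cos α + cos β, d − sin α − sin β) − atan2(2, p) = -0.294370 rad; t = (α − φ) mod 2π = 2.574172 rad, q = (β − φ) mod 2π = 4.059447 rad → L = 3.39·(2.574172 + 11.638999 + 4.059447) = 3.39·18.272618 = 61.944175 m
RLR: c = (6 − d² + 2cos(α−β) + 2d(sin α − sin β))/8 = -12.918385, |c| > 1 → infeasible
LRL: c = (6 − d² + 2cos(α−β) − 2d(sin α − sin β))/8 = -20.904319, |c| > 1 → infeasible
Shortest: RSR with L = 52.036577 m ≈ 52.0366 m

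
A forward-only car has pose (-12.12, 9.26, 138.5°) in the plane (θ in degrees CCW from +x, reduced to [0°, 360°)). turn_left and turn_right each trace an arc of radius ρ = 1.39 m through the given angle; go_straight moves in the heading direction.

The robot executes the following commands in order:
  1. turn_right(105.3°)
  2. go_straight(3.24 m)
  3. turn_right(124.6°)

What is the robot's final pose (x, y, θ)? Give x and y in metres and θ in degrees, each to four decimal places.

(-7.0983, 12.0412, 268.6000°)

set_pose: (x, y, θ) = (-12.1200, 9.2600, 138.5000°), ρ = 1.39
turn_right(105.3°): centre at ρ to the right, rotate −105.3° → (-11.9601, 11.4642, 33.2000°)
go_straight(3.24): x += 3.24·cos θ, y += 3.24·sin θ → (-9.2490, 13.2383, 33.2000°)
turn_right(124.6°): centre at ρ to the right, rotate −124.6° → (-7.0983, 12.0412, -91.4000° ≡ 268.6000°)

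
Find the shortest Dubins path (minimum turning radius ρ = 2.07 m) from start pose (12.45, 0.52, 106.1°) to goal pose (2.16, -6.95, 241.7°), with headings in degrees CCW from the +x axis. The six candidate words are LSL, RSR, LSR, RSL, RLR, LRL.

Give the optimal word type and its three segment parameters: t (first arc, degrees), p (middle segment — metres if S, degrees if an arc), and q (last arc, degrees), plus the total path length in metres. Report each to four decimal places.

LSL: t = 124.4649°, p = 10.1992 m, q = 11.1351°, L = 15.0982 m

Let ψ = atan2(Δy, Δx) = atan2(-7.47, -10.29) = -144.0223° be the start→goal bearing.
Normalize: d = |goal − start| / ρ = 12.715542/2.07 = 6.142774, α = (θ_start − ψ) mod 360° = 250.1223° = 4.365458 rad, β = (θ_goal − ψ) mod 360° = 25.7223° = 0.448939 rad.
Common terms: sin α = -0.940421, cos α = -0.340013, sin β = 0.434010, cos β = 0.900908, cos(α−β) = -0.714473, d² = 37.733669. Work in radians in the unit-radius frame; every candidate has L = ρ·(t + p + q).
LSL: p² = 2 + d² − 2cos(α−β) + 2d(sin α − sin β) = 24.276981; p = √p² = 4.927168; φ = atan2(cos β − cos α, d + sin α − sin β) = 0.254594 rad; t = (φ − α) mod 2π = 2.172322 rad, q = (β − φ) mod 2π = 0.194345 rad → L = 2.07·(2.172322 + 4.927168 + 0.194345) = 2.07·7.293834 = 15.098237 m
RSR: p² = 2 + d² − 2cos(α−β) + 2d(sin β − sin α) = 58.048249; p = √p² = 7.618940; φ = atan2(cos α − cos β, d − sin α + sin β) = -0.163602 rad; t = (α − φ) mod 2π = 4.529060 rad, q = (φ − β) mod 2π = 5.670644 rad → L = 2.07·(4.529060 + 7.618940 + 5.670644) = 2.07·17.818644 = 36.884594 m
LSR: p² = d² − 2 + 2cos(α−β) + 2d(sin α + sin β) = 28.083193; p = √p² = 5.299358; φ = atan2(−cos α − cos β, d + sin α + sin β) − atan2(−2, p) = 0.261690 rad; t = (φ − α) mod 2π = 2.179417 rad, q = (φ − β) mod 2π = 6.095936 rad → L = 2.07·(2.179417 + 5.299358 + 6.095936) = 2.07·13.574711 = 28.099651 m
RSL: p² = d² − 2 + 2cos(α−β) − 2d(sin α + sin β) = 40.526255; p = √p² = 6.366024; φ = atan2(cos α + cos β, d − sin α − sin β) − atan2(2, p) = -0.220247 rad; t = (α − φ) mod 2π = 4.585705 rad, q = (β − φ) mod 2π = 0.669187 rad → L = 2.07·(4.585705 + 6.366024 + 0.669187) = 2.07·11.620916 = 24.055295 m
RLR: c = (6 − d² + 2cos(α−β) + 2d(sin α − sin β))/8 = -6.256031, |c| > 1 → infeasible
LRL: c = (6 − d² + 2cos(α−β) − 2d(sin α − sin β))/8 = -2.034623, |c| > 1 → infeasible
Shortest: LSL with L = 15.098237 m ≈ 15.0982 m
Convert LSL to answer units (arcs ×180/π): t = 2.172322·180/π = 124.4649°, p = ρ·p = 2.07·4.927168 = 10.1992 m, q = 0.194345·180/π = 11.1351°, L = 15.0982 m.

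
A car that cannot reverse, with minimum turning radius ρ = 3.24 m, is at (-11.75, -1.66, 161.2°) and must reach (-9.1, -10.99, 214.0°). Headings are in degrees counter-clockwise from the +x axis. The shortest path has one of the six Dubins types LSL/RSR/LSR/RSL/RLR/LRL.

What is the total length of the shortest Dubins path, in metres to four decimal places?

26.7486 m

Let ψ = atan2(Δy, Δx) = atan2(-9.33, 2.65) = -74.1439° be the start→goal bearing.
Normalize: d = |goal − start| / ρ = 9.699041/3.24 = 2.993531, α = (θ_start − ψ) mod 360° = 235.3439° = 4.107525 rad, β = (θ_goal − ψ) mod 360° = 288.1439° = 5.029059 rad.
Common terms: sin α = -0.822580, cos α = -0.568650, sin β = -0.950278, cos β = 0.311404, cos(α−β) = 0.604599, d² = 8.961229. Work in radians in the unit-radius frame; every candidate has L = ρ·(t + p + q).
LSL: p² = 2 + d² − 2cos(α−β) + 2d(sin α − sin β) = 10.516567; p = √p² = 3.242926; φ = atan2(cos β − cos α, d + sin α − sin β) = 0.274823 rad; t = (φ − α) mod 2π = 2.450483 rad, q = (β − φ) mod 2π = 4.754236 rad → L = 3.24·(2.450483 + 3.242926 + 4.754236) = 3.24·10.447645 = 33.850369 m
RSR: p² = 2 + d² − 2cos(α−β) + 2d(sin β − sin α) = 8.987495; p = √p² = 2.997915; φ = atan2(cos α − cos β, d − sin α + sin β) = -0.297944 rad; t = (α − φ) mod 2π = 4.405469 rad, q = (φ − β) mod 2π = 0.956182 rad → L = 3.24·(4.405469 + 2.997915 + 0.956182) = 3.24·8.359567 = 27.084996 m
LSR: p² = d² − 2 + 2cos(α−β) + 2d(sin α + sin β) = -2.443779 < 0 → infeasible
RSL: p² = d² − 2 + 2cos(α−β) − 2d(sin α + sin β) = 18.784634; p = √p² = 4.334124; φ = atan2(cos α + cos β, d − sin α − sin β) − atan2(2, p) = -0.486257 rad; t = (α − φ) mod 2π = 4.593782 rad, q = (β − φ) mod 2π = 5.515316 rad → L = 3.24·(4.593782 + 4.334124 + 5.515316) = 3.24·14.443223 = 46.796041 m
RLR: c = (6 − d² + 2cos(α−β) + 2d(sin α − sin β))/8 = -0.123437; p = 2π − arccos c = 4.588636 rad; φ = atan2(cos α − cos β, d − sin α + sin β) = -0.297944 rad; t = (α − φ + p/2) mod 2π = 0.416602 rad, q = (α − β − t + p) mod 2π = 3.250501 rad → L = 3.24·(0.416602 + 4.588636 + 3.250501) = 3.24·8.255739 = 26.748595 m
LRL: c = (6 − d² + 2cos(α−β) − 2d(sin α − sin β))/8 = -0.314571; p = 2π − arccos c = 4.392384 rad; φ = atan2(cos β − cos α, d + sin α − sin β) = 0.274823 rad; t = (φ − α + p/2) mod 2π = 4.646675 rad, q = (β − α − t + p) mod 2π = 0.667243 rad → L = 3.24·(4.646675 + 4.392384 + 0.667243) = 3.24·9.706303 = 31.448421 m
Shortest: RLR with L = 26.748595 m ≈ 26.7486 m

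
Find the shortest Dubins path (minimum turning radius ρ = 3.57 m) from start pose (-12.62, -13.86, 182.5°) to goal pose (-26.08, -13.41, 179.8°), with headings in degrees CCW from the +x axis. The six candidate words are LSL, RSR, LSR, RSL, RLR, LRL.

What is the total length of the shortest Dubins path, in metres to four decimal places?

13.4678 m

Let ψ = atan2(Δy, Δx) = atan2(0.45, -13.46) = 178.0852° be the start→goal bearing.
Normalize: d = |goal − start| / ρ = 13.467520/3.57 = 3.772415, α = (θ_start − ψ) mod 360° = 4.4148° = 0.077053 rad, β = (θ_goal − ψ) mod 360° = 1.7148° = 0.029929 rad.
Common terms: sin α = 0.076977, cos α = 0.997033, sin β = 0.029925, cos β = 0.999552, cos(α−β) = 0.998890, d² = 14.231112. Work in radians in the unit-radius frame; every candidate has L = ρ·(t + p + q).
LSL: p² = 2 + d² − 2cos(α−β) + 2d(sin α − sin β) = 14.588333; p = √p² = 3.819468; φ = atan2(cos β − cos α, d + sin α − sin β) = 0.000660 rad; t = (φ − α) mod 2π = 6.206792 rad, q = (β − φ) mod 2π = 0.029270 rad → L = 3.57·(6.206792 + 3.819468 + 0.029270) = 3.57·10.055529 = 35.898239 m
RSR: p² = 2 + d² − 2cos(α−β) + 2d(sin β − sin α) = 13.878332; p = √p² = 3.725363; φ = atan2(cos α − cos β, d − sin α + sin β) = -0.000676 rad; t = (α − φ) mod 2π = 0.077729 rad, q = (φ − β) mod 2π = 6.252580 rad → L = 3.57·(0.077729 + 3.725363 + 6.252580) = 3.57·10.055673 = 35.898751 m
LSR: p² = d² − 2 + 2cos(α−β) + 2d(sin α + sin β) = 15.035447; p = √p² = 3.877557; φ = atan2(−cos α − cos β, d + sin α + sin β) − atan2(−2, p) = 0.000881 rad; t = (φ − α) mod 2π = 6.207013 rad, q = (φ − β) mod 2π = 6.254137 rad → L = 3.57·(6.207013 + 3.877557 + 6.254137) = 3.57·16.338706 = 58.329181 m
RSL: p² = d² − 2 + 2cos(α−β) − 2d(sin α + sin β) = 13.422336; p = √p² = 3.663651; φ = atan2(cos α + cos β, d − sin α − sin β) − atan2(2, p) = -0.000932 rad; t = (α − φ) mod 2π = 0.077985 rad, q = (β − φ) mod 2π = 0.030861 rad → L = 3.57·(0.077985 + 3.663651 + 0.030861) = 3.57·3.772497 = 13.467814 m
RLR: c = (6 − d² + 2cos(α−β) + 2d(sin α − sin β))/8 = -0.734791; p = 2π − arccos c = 3.887030 rad; φ = atan2(cos α − cos β, d − sin α + sin β) = -0.000676 rad; t = (α − φ + p/2) mod 2π = 2.021244 rad, q = (α − β − t + p) mod 2π = 1.912909 rad → L = 3.57·(2.021244 + 3.887030 + 1.912909) = 3.57·7.821183 = 27.921625 m
LRL: c = (6 − d² + 2cos(α−β) − 2d(sin α − sin β))/8 = -0.823542; p = 2π − arccos c = 3.744763 rad; φ = atan2(cos β − cos α, d + sin α − sin β) = 0.000660 rad; t = (φ − α + p/2) mod 2π = 1.795988 rad, q = (β − α − t + p) mod 2π = 1.901651 rad → L = 3.57·(1.795988 + 3.744763 + 1.901651) = 3.57·7.442401 = 26.569373 m
Shortest: RSL with L = 13.467814 m ≈ 13.4678 m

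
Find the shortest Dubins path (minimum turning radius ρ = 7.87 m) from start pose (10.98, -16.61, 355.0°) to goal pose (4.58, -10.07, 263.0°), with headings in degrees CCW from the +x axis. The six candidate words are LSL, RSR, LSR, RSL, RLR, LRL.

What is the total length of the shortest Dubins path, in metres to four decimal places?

39.8258 m

Let ψ = atan2(Δy, Δx) = atan2(6.54, -6.40) = 134.3801° be the start→goal bearing.
Normalize: d = |goal − start| / ρ = 9.150497/7.87 = 1.162706, α = (θ_start − ψ) mod 360° = 220.6199° = 3.850543 rad, β = (θ_goal − ψ) mod 360° = 128.6199° = 2.244840 rad.
Common terms: sin α = -0.651037, cos α = -0.759046, sin β = 0.781304, cos β = -0.624151, cos(α−β) = -0.034899, d² = 1.351886. Work in radians in the unit-radius frame; every candidate has L = ρ·(t + p + q).
LSL: p² = 2 + d² − 2cos(α−β) + 2d(sin α − sin β) = 0.090900; p = √p² = 0.301496; φ = atan2(cos β − cos α, d + sin α − sin β) = 2.677716 rad; t = (φ − α) mod 2π = 5.110358 rad, q = (β − φ) mod 2π = 5.850310 rad → L = 7.87·(5.110358 + 0.301496 + 5.850310) = 7.87·11.262164 = 88.633230 m
RSR: p² = 2 + d² − 2cos(α−β) + 2d(sin β − sin α) = 6.752469; p = √p² = 2.598551; φ = atan2(cos α − cos β, d − sin α + sin β) = -0.051935 rad; t = (α − φ) mod 2π = 3.902478 rad, q = (φ − β) mod 2π = 3.986410 rad → L = 7.87·(3.902478 + 2.598551 + 3.986410) = 7.87·10.487440 = 82.536149 m
LSR: p² = d² − 2 + 2cos(α−β) + 2d(sin α + sin β) = -0.414990 < 0 → infeasible
RSL: p² = d² − 2 + 2cos(α−β) − 2d(sin α + sin β) = -1.020837 < 0 → infeasible
RLR: c = (6 − d² + 2cos(α−β) + 2d(sin α − sin β))/8 = 0.155941; p = 2π − arccos c = 4.868969 rad; φ = atan2(cos α − cos β, d − sin α + sin β) = -0.051935 rad; t = (α − φ + p/2) mod 2π = 0.053777 rad, q = (α − β − t + p) mod 2π = 0.137710 rad → L = 7.87·(0.053777 + 4.868969 + 0.137710) = 7.87·5.060456 = 39.825792 m
LRL: c = (6 − d² + 2cos(α−β) − 2d(sin α − sin β))/8 = 0.988638; p = 2π − arccos c = 6.132294 rad; φ = atan2(cos β − cos α, d + sin α − sin β) = 2.677716 rad; t = (φ − α + p/2) mod 2π = 1.893320 rad, q = (β − α − t + p) mod 2π = 2.633272 rad → L = 7.87·(1.893320 + 6.132294 + 2.633272) = 7.87·10.658885 = 83.885428 m
Shortest: RLR with L = 39.825792 m ≈ 39.8258 m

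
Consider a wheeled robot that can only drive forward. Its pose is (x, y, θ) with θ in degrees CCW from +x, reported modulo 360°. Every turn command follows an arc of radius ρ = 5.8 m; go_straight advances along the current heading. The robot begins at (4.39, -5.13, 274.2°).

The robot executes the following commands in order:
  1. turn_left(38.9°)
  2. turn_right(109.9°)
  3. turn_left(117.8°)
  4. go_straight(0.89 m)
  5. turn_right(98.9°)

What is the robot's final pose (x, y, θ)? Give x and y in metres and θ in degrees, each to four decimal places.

(3.5543, -37.1716, 222.1000°)

set_pose: (x, y, θ) = (4.3900, -5.1300, 274.2000°), ρ = 5.8
turn_left(38.9°): centre at ρ to the left, rotate +38.9° → (5.9395, -8.6682, 313.1000°)
turn_right(109.9°): centre at ρ to the right, rotate −109.9° → (3.9894, -17.9622, 203.2000°)
turn_left(117.8°): centre at ρ to the left, rotate +117.8° → (2.6242, -27.8006, 321.0000°)
go_straight(0.89): x += 0.89·cos θ, y += 0.89·sin θ → (3.3159, -28.3607, 321.0000°)
turn_right(98.9°): centre at ρ to the right, rotate −98.9° → (3.5543, -37.1716, 222.1000°)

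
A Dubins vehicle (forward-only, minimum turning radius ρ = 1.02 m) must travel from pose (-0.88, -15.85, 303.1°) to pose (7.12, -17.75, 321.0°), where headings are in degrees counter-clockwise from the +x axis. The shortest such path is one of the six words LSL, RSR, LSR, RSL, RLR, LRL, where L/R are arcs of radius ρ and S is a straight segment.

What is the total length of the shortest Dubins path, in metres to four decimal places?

Let ψ = atan2(Δy, Δx) = atan2(-1.90, 8.00) = -13.3602° be the start→goal bearing.
Normalize: d = |goal − start| / ρ = 8.222530/1.02 = 8.061304, α = (θ_start − ψ) mod 360° = 316.4602° = 5.523273 rad, β = (θ_goal − ψ) mod 360° = 334.3602° = 5.835687 rad.
Common terms: sin α = -0.688858, cos α = 0.724896, sin β = -0.432712, cos β = 0.901532, cos(α−β) = 0.951594, d² = 64.984621. Work in radians in the unit-radius frame; every candidate has L = ρ·(t + p + q).
LSL: p² = 2 + d² − 2cos(α−β) + 2d(sin α − sin β) = 60.951687; p = √p² = 7.807156; φ = atan2(cos β − cos α, d + sin α − sin β) = 0.022627 rad; t = (φ − α) mod 2π = 0.782539 rad, q = (β − φ) mod 2π = 5.813060 rad → L = 1.02·(0.782539 + 7.807156 + 5.813060) = 1.02·14.402755 = 14.690810 m
RSR: p² = 2 + d² − 2cos(α−β) + 2d(sin β − sin α) = 69.211178; p = √p² = 8.319326; φ = atan2(cos α − cos β, d − sin α + sin β) = -0.021234 rad; t = (α − φ) mod 2π = 5.544506 rad, q = (φ − β) mod 2π = 0.426265 rad → L = 1.02·(5.544506 + 8.319326 + 0.426265) = 1.02·14.290097 = 14.575899 m
LSR: p² = d² − 2 + 2cos(α−β) + 2d(sin α + sin β) = 46.805179; p = √p² = 6.841431; φ = atan2(−cos α − cos β, d + sin α + sin β) − atan2(−2, p) = 0.054202 rad; t = (φ − α) mod 2π = 0.814114 rad, q = (φ − β) mod 2π = 0.501700 rad → L = 1.02·(0.814114 + 6.841431 + 0.501700) = 1.02·8.157245 = 8.320390 m
RSL: p² = d² − 2 + 2cos(α−β) − 2d(sin α + sin β) = 82.970441; p = √p² = 9.108811; φ = atan2(cos α + cos β, d − sin α − sin β) − atan2(2, p) = -0.040840 rad; t = (α − φ) mod 2π = 5.564113 rad, q = (β − φ) mod 2π = 5.876527 rad → L = 1.02·(5.564113 + 9.108811 + 5.876527) = 1.02·20.549451 = 20.960440 m
RLR: c = (6 − d² + 2cos(α−β) + 2d(sin α − sin β))/8 = -7.651397, |c| > 1 → infeasible
LRL: c = (6 − d² + 2cos(α−β) − 2d(sin α − sin β))/8 = -6.618961, |c| > 1 → infeasible
Shortest: LSR with L = 8.320390 m ≈ 8.3204 m

8.3204 m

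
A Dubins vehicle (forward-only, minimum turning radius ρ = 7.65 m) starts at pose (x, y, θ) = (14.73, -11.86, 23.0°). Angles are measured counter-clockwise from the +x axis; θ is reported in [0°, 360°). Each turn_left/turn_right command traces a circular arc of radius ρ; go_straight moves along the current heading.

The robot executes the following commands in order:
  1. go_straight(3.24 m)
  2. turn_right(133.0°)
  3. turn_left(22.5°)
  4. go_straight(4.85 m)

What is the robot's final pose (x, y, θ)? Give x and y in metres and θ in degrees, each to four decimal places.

(27.6477, -28.0479, 272.5000°)

set_pose: (x, y, θ) = (14.7300, -11.8600, 23.0000°), ρ = 7.65
go_straight(3.24): x += 3.24·cos θ, y += 3.24·sin θ → (17.7124, -10.5940, 23.0000°)
turn_right(133.0°): centre at ρ to the right, rotate −133.0° → (27.8902, -20.2523, -110.0000° ≡ 250.0000°)
turn_left(22.5°): centre at ρ to the left, rotate +22.5° → (27.4361, -23.2025, 272.5000°)
go_straight(4.85): x += 4.85·cos θ, y += 4.85·sin θ → (27.6477, -28.0479, 272.5000°)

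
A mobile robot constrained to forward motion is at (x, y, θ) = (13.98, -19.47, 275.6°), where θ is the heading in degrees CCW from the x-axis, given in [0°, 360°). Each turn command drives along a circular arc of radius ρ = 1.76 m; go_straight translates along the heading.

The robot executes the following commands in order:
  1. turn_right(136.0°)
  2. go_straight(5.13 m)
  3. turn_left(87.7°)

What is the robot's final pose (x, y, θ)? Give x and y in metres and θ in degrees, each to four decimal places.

(4.7469, -17.8039, 227.3000°)

set_pose: (x, y, θ) = (13.9800, -19.4700, 275.6000°), ρ = 1.76
turn_right(136.0°): centre at ρ to the right, rotate −136.0° → (11.0877, -20.9821, 139.6000°)
go_straight(5.13): x += 5.13·cos θ, y += 5.13·sin θ → (7.1810, -17.6572, 139.6000°)
turn_left(87.7°): centre at ρ to the left, rotate +87.7° → (4.7469, -17.8039, 227.3000°)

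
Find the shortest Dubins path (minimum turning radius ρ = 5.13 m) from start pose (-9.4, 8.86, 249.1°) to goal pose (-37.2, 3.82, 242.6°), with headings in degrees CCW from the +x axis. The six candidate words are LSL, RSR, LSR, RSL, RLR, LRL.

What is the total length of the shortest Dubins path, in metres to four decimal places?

30.2738 m

Let ψ = atan2(Δy, Δx) = atan2(-5.04, -27.80) = -169.7242° be the start→goal bearing.
Normalize: d = |goal − start| / ρ = 28.253170/5.13 = 5.507440, α = (θ_start − ψ) mod 360° = 58.8242° = 1.026676 rad, β = (θ_goal − ψ) mod 360° = 52.3242° = 0.913229 rad.
Common terms: sin α = 0.855583, cos α = 0.517666, sin β = 0.791481, cos β = 0.611193, cos(α−β) = 0.993572, d² = 30.331901. Work in radians in the unit-radius frame; every candidate has L = ρ·(t + p + q).
LSL: p² = 2 + d² − 2cos(α−β) + 2d(sin α − sin β) = 31.050825; p = √p² = 5.572327; φ = atan2(cos β − cos α, d + sin α − sin β) = 0.016785 rad; t = (φ − α) mod 2π = 5.273295 rad, q = (β − φ) mod 2π = 0.896444 rad → L = 5.13·(5.273295 + 5.572327 + 0.896444) = 5.13·11.742066 = 60.236797 m
RSR: p² = 2 + d² − 2cos(α−β) + 2d(sin β − sin α) = 29.638689; p = √p² = 5.444143; φ = atan2(cos α − cos β, d − sin α + sin β) = -0.017180 rad; t = (α − φ) mod 2π = 1.043856 rad, q = (φ − β) mod 2π = 5.352776 rad → L = 5.13·(1.043856 + 5.444143 + 5.352776) = 5.13·11.840774 = 60.743172 m
LSR: p² = d² − 2 + 2cos(α−β) + 2d(sin α + sin β) = 48.461261; p = √p² = 6.961412; φ = atan2(−cos α − cos β, d + sin α + sin β) − atan2(−2, p) = 0.123270 rad; t = (φ − α) mod 2π = 5.379780 rad, q = (φ − β) mod 2π = 5.493227 rad → L = 5.13·(5.379780 + 6.961412 + 5.493227) = 5.13·17.834419 = 91.490570 m
RSL: p² = d² − 2 + 2cos(α−β) − 2d(sin α + sin β) = 12.176828; p = √p² = 3.489531; φ = atan2(cos α + cos β, d − sin α − sin β) − atan2(2, p) = -0.235947 rad; t = (α − φ) mod 2π = 1.262623 rad, q = (β − φ) mod 2π = 1.149176 rad → L = 5.13·(1.262623 + 3.489531 + 1.149176) = 5.13·5.901331 = 30.273826 m
RLR: c = (6 − d² + 2cos(α−β) + 2d(sin α − sin β))/8 = -2.704836, |c| > 1 → infeasible
LRL: c = (6 − d² + 2cos(α−β) − 2d(sin α − sin β))/8 = -2.881353, |c| > 1 → infeasible
Shortest: RSL with L = 30.273826 m ≈ 30.2738 m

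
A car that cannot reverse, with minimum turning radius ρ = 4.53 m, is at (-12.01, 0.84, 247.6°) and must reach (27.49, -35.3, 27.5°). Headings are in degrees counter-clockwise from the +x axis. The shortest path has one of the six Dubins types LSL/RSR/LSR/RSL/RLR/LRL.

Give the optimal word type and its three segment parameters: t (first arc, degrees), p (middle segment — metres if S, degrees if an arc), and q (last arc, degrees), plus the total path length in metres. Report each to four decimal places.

LSL: t = 69.9422°, p = 45.0274 m, q = 69.9578°, L = 56.0884 m

Let ψ = atan2(Δy, Δx) = atan2(-36.14, 39.50) = -42.4565° be the start→goal bearing.
Normalize: d = |goal − start| / ρ = 53.538300/4.53 = 11.818609, α = (θ_start − ψ) mod 360° = 290.0565° = 5.062442 rad, β = (θ_goal − ψ) mod 360° = 69.9565° = 1.220972 rad.
Common terms: sin α = -0.939355, cos α = 0.342947, sin β = 0.939433, cos β = 0.342733, cos(α−β) = -0.764921, d² = 139.679527. Work in radians in the unit-radius frame; every candidate has L = ρ·(t + p + q).
LSL: p² = 2 + d² − 2cos(α−β) + 2d(sin α − sin β) = 98.800057; p = √p² = 9.939822; φ = atan2(cos β − cos α, d + sin α − sin β) = -0.000022 rad; t = (φ − α) mod 2π = 1.220722 rad, q = (β − φ) mod 2π = 1.220994 rad → L = 4.53·(1.220722 + 9.939822 + 1.220994) = 4.53·12.381537 = 56.088364 m
RSR: p² = 2 + d² − 2cos(α−β) + 2d(sin β − sin α) = 187.618682; p = √p² = 13.697397; φ = atan2(cos α − cos β, d − sin α + sin β) = 0.000016 rad; t = (α − φ) mod 2π = 5.062426 rad, q = (φ − β) mod 2π = 5.062229 rad → L = 4.53·(5.062426 + 13.697397 + 5.062229) = 4.53·23.822052 = 107.913895 m
LSR: p² = d² − 2 + 2cos(α−β) + 2d(sin α + sin β) = 136.151534; p = √p² = 11.668399; φ = atan2(−cos α − cos β, d + sin α + sin β) − atan2(−2, p) = 0.111802 rad; t = (φ − α) mod 2π = 1.332546 rad, q = (φ − β) mod 2π = 5.174015 rad → L = 4.53·(1.332546 + 11.668399 + 5.174015) = 4.53·18.174960 = 82.332568 m
RSL: p² = d² − 2 + 2cos(α−β) − 2d(sin α + sin β) = 136.147834; p = √p² = 11.668240; φ = atan2(cos α + cos β, d − sin α − sin β) − atan2(2, p) = -0.111803 rad; t = (α − φ) mod 2π = 5.174245 rad, q = (β − φ) mod 2π = 1.332775 rad → L = 4.53·(5.174245 + 11.668240 + 1.332775) = 4.53·18.175261 = 82.333931 m
RLR: c = (6 − d² + 2cos(α−β) + 2d(sin α − sin β))/8 = -22.452335, |c| > 1 → infeasible
LRL: c = (6 − d² + 2cos(α−β) − 2d(sin α − sin β))/8 = -11.350007, |c| > 1 → infeasible
Shortest: LSL with L = 56.088364 m ≈ 56.0884 m
Convert LSL to answer units (arcs ×180/π): t = 1.220722·180/π = 69.9422°, p = ρ·p = 4.53·9.939822 = 45.0274 m, q = 1.220994·180/π = 69.9578°, L = 56.0884 m.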